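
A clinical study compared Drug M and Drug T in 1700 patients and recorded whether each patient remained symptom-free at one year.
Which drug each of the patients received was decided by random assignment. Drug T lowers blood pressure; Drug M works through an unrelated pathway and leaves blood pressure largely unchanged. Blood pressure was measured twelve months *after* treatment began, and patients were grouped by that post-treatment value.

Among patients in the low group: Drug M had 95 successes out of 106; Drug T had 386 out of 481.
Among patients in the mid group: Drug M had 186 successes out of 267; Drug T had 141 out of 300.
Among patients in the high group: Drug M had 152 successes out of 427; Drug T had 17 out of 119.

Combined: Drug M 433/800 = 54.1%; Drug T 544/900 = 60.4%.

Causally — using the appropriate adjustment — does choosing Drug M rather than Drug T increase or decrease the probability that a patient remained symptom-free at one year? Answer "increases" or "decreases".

decreases

The stratified and pooled comparisons disagree (Drug M wins within each blood pressure; Drug T wins overall), so the answer turns on the causal role of blood pressure.
Blood pressure is recorded after the drug and is itself shifted by it — it sits on the causal path from drug to outcome. Conditioning on a mediator would strip out part of the effect we want; the pooled comparison gives the total causal effect.
Pooled: Drug M 54.1% vs Drug T 60.4%; Drug T is higher overall.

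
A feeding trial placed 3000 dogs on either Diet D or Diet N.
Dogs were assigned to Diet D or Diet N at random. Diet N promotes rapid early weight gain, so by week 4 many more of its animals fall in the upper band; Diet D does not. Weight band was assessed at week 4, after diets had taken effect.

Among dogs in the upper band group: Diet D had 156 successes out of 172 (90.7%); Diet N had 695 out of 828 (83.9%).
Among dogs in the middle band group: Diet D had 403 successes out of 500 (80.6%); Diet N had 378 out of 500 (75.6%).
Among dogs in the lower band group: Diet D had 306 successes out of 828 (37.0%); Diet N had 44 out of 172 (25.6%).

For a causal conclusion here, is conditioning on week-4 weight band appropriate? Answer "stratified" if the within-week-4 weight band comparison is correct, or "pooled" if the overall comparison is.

pooled

The week-4 weight band-specific comparison favours Diet D throughout, but the pooled figures favour Diet N. The question is whether to condition on week-4 weight band.
Week-4 weight band here is a post-treatment variable shaped by the diet; conditioning on it would introduce bias rather than remove it. The overall comparison is the causal one.
Pooled: Diet D 57.7% vs Diet N 74.5%; Diet N is higher overall.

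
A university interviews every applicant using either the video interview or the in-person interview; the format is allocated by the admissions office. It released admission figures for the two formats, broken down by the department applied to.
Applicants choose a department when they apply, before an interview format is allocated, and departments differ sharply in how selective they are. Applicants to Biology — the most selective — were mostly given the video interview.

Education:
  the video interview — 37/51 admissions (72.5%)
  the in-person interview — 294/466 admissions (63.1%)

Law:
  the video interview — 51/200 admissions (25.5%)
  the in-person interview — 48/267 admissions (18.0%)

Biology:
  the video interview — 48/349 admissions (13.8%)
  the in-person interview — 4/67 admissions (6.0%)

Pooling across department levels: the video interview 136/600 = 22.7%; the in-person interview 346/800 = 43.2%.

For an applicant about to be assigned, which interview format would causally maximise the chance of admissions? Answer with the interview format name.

Here department is a common cause — it drives both which interview format a case falls under and the outcome. The crude comparison mixes populations; the stratum-specific rates are the causally relevant ones.
Within each level — Education: 72.5% vs 63.1%; Law: 25.5% vs 18.0%; Biology: 13.8% vs 6.0% — the video interview is higher every time.

the video interview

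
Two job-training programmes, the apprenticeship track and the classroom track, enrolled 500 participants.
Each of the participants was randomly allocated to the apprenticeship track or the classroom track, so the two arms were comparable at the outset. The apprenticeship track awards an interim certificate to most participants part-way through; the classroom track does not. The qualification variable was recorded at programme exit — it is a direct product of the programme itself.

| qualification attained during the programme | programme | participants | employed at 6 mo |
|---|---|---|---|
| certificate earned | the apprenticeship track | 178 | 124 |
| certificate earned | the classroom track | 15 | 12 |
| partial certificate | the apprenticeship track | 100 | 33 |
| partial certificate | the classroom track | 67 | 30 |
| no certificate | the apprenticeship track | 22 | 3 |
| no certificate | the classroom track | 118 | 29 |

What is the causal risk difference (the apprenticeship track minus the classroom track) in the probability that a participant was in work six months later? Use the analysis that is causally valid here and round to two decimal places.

The stratified and pooled comparisons disagree (the classroom track wins within each qualification attained during the programme; the apprenticeship track wins overall), so the answer turns on the causal role of qualification attained during the programme.
Qualification attained during the programme is downstream of the programme. One should not condition on a consequence of treatment, so the overall rates are the right comparison.
The causal difference is the pooled difference: 0.533 − 0.355 = +0.178.

+0.18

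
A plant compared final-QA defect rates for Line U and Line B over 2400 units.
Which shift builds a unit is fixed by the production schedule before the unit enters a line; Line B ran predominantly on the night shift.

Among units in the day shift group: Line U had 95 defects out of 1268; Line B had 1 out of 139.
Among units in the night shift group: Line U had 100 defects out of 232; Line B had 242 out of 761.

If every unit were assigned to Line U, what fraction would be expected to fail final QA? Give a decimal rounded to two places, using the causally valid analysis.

Since shift is a pre-existing factor (not a product of the line) and it affects the outcome on its own, it is a confounder. The stratified rates, not the pooled rate, identify the causal effect.
Standardising Line U to the population shift mix: 0.586·95/1268 + 0.414·100/232 = 0.222.

0.22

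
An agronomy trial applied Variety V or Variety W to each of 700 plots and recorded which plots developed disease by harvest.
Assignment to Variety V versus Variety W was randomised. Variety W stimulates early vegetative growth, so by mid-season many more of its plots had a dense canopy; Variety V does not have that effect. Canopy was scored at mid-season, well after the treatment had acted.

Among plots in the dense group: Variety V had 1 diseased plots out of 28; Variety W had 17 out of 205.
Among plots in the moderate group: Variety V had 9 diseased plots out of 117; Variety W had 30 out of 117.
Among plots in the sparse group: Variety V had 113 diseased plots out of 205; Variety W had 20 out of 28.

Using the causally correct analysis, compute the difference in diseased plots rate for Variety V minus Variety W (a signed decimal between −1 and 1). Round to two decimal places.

Mid-season canopy lies on the pathway variety → mid-season canopy → outcome, so adjusting for it blocks the indirect effect. For the total causal effect of variety, use the unadjusted pooled rates.
The causal difference is the pooled difference: 0.351 − 0.191 = +0.160.

+0.16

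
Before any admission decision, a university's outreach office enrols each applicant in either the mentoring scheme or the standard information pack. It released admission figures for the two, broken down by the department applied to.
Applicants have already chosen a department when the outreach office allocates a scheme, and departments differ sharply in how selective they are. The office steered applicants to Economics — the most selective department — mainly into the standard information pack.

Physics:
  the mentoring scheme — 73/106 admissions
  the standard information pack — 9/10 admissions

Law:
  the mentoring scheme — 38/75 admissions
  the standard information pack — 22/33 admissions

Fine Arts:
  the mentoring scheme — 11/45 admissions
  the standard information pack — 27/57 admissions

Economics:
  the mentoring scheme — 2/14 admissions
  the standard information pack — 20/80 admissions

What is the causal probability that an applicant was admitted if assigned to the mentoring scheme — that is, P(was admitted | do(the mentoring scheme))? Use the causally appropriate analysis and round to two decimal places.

0.41

the standard information pack is higher inside every department stratum but the mentoring scheme is higher in aggregate. Whether to stratify depends on how department relates to the outreach scheme.
Department satisfies the back-door criterion: it is not a descendant of the outreach scheme, and it blocks the spurious path from outreach scheme to outcome. Adjusting for it (i.e., using the within-department rates) gives the causal effect.
Standardising the mentoring scheme to the population department mix: 0.276·73/106 + 0.257·38/75 + 0.243·11/45 + 0.224·2/14 = 0.412.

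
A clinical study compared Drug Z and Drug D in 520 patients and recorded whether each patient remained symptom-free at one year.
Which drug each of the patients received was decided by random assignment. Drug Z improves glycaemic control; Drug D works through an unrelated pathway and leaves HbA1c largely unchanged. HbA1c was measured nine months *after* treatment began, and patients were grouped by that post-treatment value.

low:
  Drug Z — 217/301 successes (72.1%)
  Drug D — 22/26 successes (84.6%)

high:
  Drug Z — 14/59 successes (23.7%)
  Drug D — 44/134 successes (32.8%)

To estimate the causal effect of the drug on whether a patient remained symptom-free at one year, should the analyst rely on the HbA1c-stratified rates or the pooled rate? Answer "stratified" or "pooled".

The stratified and pooled comparisons disagree (Drug D wins within each HbA1c; Drug Z wins overall), so the answer turns on the causal role of HbA1c.
HbA1c here is a post-treatment variable shaped by the drug; conditioning on it would introduce bias rather than remove it. The overall comparison is the causal one.
Pooled: Drug Z 64.2% vs Drug D 41.2%; Drug Z is higher overall.

pooled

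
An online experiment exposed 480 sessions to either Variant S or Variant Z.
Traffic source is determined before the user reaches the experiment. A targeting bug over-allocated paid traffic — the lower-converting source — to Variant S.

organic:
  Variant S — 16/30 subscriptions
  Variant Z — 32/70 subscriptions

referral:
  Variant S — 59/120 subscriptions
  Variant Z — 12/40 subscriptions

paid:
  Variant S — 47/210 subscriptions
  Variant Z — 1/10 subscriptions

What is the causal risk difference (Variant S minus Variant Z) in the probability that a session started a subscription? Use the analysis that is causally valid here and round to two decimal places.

The traffic source-specific comparison favours Variant S throughout, but the pooled figures favour Variant Z. The question is whether to condition on traffic source.
Nothing the variant does changes traffic source; the imbalance is an allocation artefact. With traffic source also predicting the outcome, the pooled figure is confounded, and the within-stratum comparison is the causal one.
Adjusting over the population distribution of traffic source: 0.208·(0.533−0.457) + 0.333·(0.492−0.300) + 0.458·(0.224−0.100) = +0.137.

+0.14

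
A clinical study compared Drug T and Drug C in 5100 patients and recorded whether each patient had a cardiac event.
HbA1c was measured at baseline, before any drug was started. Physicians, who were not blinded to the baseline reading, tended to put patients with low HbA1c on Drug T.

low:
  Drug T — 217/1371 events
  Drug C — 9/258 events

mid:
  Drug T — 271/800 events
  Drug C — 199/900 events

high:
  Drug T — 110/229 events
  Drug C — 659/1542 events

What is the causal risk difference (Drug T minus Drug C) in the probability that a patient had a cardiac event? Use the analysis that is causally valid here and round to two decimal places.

The imbalance in HbA1c arose from how patients were allocated, not from anything the drug did; and HbA1c independently affects the outcome. The pooled gap is confounded — condition on HbA1c.
Adjusting over the population distribution of HbA1c: 0.319·(0.158−0.035) + 0.333·(0.339−0.221) + 0.347·(0.480−0.427) = +0.097.

+0.10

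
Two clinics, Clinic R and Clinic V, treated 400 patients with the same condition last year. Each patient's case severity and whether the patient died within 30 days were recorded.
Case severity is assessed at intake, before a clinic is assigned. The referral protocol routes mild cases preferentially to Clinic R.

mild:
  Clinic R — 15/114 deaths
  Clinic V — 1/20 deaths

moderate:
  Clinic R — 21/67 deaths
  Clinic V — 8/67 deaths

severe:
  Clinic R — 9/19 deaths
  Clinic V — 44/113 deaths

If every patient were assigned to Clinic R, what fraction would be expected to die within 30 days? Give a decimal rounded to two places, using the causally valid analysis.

Here case severity is a common cause — it drives both which clinic a case falls under and the outcome. The crude comparison mixes populations; the stratum-specific rates are the causally relevant ones.
Standardising Clinic R to the population case severity mix: 0.335·15/114 + 0.335·21/67 + 0.330·9/19 = 0.305.

0.31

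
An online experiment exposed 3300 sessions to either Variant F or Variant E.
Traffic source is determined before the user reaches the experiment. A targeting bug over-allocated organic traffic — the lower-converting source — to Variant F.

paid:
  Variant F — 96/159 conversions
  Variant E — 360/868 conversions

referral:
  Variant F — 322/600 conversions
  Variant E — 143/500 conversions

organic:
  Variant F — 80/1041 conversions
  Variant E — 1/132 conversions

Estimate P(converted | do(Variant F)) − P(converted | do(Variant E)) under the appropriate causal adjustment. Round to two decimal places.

Since traffic source is a pre-existing factor (not a product of the variant) and it affects the outcome on its own, it is a confounder. The stratified rates, not the pooled rate, identify the causal effect.
Adjusting over the population distribution of traffic source: 0.311·(0.604−0.415) + 0.333·(0.537−0.286) + 0.355·(0.077−0.008) = +0.167.

+0.17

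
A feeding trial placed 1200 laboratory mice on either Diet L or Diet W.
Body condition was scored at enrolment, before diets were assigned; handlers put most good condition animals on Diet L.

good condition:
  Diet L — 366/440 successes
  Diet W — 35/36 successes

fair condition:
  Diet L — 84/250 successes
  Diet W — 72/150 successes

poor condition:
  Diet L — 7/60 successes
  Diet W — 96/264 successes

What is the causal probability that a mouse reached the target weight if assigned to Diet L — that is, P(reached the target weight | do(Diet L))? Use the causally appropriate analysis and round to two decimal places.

Starting body condition differs across diets for reasons unrelated to any effect of the diet itself, and it separately predicts the outcome — a classic confounder. We must compare within starting body condition levels.
Standardising Diet L to the population starting body condition mix: 0.397·366/440 + 0.333·84/250 + 0.270·7/60 = 0.473.

0.47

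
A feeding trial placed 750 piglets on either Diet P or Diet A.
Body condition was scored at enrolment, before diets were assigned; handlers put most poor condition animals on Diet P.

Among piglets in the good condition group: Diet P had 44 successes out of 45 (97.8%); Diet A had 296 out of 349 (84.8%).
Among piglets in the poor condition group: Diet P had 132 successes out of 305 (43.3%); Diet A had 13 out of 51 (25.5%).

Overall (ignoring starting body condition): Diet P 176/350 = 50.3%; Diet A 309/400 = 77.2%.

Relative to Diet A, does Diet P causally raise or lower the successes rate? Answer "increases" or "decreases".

increases

Here starting body condition is a common cause — it drives both which diet a case falls under and the outcome. The crude comparison mixes populations; the stratum-specific rates are the causally relevant ones.
Within each level — good condition: 97.8% vs 84.8%; poor condition: 43.3% vs 25.5% — Diet P is higher every time.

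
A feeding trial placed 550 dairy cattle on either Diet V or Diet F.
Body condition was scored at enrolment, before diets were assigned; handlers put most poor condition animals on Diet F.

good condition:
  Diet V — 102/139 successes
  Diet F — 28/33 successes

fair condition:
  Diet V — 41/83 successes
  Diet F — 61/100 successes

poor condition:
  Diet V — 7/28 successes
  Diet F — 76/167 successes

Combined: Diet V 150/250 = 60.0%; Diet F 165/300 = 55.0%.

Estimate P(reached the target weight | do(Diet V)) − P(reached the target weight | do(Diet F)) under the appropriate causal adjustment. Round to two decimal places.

Nothing the diet does changes starting body condition; the imbalance is an allocation artefact. With starting body condition also predicting the outcome, the pooled figure is confounded, and the within-stratum comparison is the causal one.
Adjusting over the population distribution of starting body condition: 0.313·(0.734−0.848) + 0.333·(0.494−0.610) + 0.355·(0.250−0.455) = -0.147.

-0.15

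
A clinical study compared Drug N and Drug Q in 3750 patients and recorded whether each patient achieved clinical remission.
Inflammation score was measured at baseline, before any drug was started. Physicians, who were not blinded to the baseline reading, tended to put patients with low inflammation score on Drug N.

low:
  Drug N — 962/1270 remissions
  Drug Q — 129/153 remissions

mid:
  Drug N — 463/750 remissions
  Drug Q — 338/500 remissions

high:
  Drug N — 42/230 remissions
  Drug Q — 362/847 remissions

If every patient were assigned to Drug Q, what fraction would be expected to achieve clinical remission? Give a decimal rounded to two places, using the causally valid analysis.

Since inflammation score is a pre-existing factor (not a product of the drug) and it affects the outcome on its own, it is a confounder. The stratified rates, not the pooled rate, identify the causal effect.
Standardising Drug Q to the population inflammation score mix: 0.379·129/153 + 0.333·338/500 + 0.287·362/847 = 0.668.

0.67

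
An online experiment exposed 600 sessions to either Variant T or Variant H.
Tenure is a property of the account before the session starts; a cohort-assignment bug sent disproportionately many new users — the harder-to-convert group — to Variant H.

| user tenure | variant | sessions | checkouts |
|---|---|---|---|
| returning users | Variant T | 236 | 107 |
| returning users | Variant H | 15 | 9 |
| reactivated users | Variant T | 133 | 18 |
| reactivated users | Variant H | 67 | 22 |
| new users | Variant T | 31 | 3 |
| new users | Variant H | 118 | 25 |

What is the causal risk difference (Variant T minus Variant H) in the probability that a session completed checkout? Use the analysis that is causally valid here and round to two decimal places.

-0.15

The stratified and pooled comparisons disagree (Variant H wins within each user tenure; Variant T wins overall), so the answer turns on the causal role of user tenure.
Here user tenure is a common cause — it drives both which variant a case falls under and the outcome. The crude comparison mixes populations; the stratum-specific rates are the causally relevant ones.
Adjusting over the population distribution of user tenure: 0.418·(0.453−0.600) + 0.333·(0.135−0.328) + 0.248·(0.097−0.212) = -0.154.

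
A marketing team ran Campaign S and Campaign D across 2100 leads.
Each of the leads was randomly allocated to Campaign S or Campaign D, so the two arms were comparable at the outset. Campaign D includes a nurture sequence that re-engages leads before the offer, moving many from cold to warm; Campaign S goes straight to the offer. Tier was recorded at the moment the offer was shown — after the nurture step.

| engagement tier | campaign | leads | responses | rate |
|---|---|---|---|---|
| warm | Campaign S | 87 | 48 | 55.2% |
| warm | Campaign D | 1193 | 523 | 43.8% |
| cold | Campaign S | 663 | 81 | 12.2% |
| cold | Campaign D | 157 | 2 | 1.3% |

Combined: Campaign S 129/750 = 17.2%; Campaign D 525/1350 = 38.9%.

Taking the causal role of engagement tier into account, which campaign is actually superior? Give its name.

Stratifying would compare campaigns among leads the campaigns themselves sorted into engagement tier groups — a form of selection on an intermediate. The unconditioned pooled rates give the total causal effect.
Pooled: Campaign S 17.2% vs Campaign D 38.9%; Campaign D is higher overall.

Campaign D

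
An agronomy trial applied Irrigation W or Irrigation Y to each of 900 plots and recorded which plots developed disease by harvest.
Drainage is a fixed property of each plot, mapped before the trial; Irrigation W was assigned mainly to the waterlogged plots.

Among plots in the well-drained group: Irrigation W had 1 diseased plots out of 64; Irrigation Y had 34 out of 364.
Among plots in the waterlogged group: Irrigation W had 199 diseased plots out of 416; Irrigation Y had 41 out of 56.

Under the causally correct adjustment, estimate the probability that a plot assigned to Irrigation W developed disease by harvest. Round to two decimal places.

0.26

The stratified and pooled comparisons disagree (Irrigation W wins within each field drainage; Irrigation Y wins overall), so the answer turns on the causal role of field drainage.
Field drainage differs across irrigations for reasons unrelated to any effect of the irrigation itself, and it separately predicts the outcome — a classic confounder. We must compare within field drainage levels.
Standardising Irrigation W to the population field drainage mix: 0.476·1/64 + 0.524·199/416 = 0.258.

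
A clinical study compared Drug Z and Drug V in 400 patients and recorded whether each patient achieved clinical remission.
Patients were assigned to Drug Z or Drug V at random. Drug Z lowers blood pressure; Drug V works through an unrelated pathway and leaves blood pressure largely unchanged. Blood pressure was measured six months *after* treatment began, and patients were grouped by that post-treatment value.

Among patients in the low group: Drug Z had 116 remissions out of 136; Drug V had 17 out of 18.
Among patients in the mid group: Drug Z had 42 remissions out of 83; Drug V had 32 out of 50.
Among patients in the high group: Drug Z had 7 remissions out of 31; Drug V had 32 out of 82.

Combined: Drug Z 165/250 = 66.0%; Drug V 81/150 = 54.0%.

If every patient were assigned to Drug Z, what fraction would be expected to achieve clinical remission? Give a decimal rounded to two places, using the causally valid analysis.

The stratified and pooled comparisons disagree (Drug V wins within each blood pressure; Drug Z wins overall), so the answer turns on the causal role of blood pressure.
The distribution of blood pressure is itself part of what the drug does — it is an intermediate outcome. Holding it fixed would remove that part of the effect; the total effect is the pooled difference.
So P(outcome | do(Drug Z)) is just the pooled rate for Drug Z: 165/250 = 0.660.

0.66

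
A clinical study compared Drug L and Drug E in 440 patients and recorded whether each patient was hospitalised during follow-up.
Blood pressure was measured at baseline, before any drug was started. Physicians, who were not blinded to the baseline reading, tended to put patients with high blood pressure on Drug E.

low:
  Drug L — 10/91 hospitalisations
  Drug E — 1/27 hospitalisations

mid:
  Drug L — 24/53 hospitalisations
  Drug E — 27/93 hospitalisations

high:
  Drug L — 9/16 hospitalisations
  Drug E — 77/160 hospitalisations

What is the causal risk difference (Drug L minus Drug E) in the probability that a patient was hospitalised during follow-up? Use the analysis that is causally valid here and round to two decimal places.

Blood pressure satisfies the back-door criterion: it is not a descendant of the drug, and it blocks the spurious path from drug to outcome. Adjusting for it (i.e., using the within-blood pressure rates) gives the causal effect.
Adjusting over the population distribution of blood pressure: 0.268·(0.110−0.037) + 0.332·(0.453−0.290) + 0.400·(0.562−0.481) = +0.106.

+0.11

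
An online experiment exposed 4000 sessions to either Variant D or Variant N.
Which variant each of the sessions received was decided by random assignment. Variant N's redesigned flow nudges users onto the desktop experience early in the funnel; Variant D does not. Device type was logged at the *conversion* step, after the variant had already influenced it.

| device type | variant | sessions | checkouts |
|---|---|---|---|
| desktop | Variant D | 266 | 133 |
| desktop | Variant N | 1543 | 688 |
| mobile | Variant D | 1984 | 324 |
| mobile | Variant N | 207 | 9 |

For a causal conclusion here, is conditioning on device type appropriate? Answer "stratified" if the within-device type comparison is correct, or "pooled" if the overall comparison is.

pooled

The stratified and pooled comparisons disagree (Variant D wins within each device type; Variant N wins overall), so the answer turns on the causal role of device type.
Device type lies on the pathway variant → device type → outcome, so adjusting for it blocks the indirect effect. For the total causal effect of variant, use the unadjusted pooled rates.
Pooled: Variant D 20.3% vs Variant N 39.8%; Variant N is higher overall.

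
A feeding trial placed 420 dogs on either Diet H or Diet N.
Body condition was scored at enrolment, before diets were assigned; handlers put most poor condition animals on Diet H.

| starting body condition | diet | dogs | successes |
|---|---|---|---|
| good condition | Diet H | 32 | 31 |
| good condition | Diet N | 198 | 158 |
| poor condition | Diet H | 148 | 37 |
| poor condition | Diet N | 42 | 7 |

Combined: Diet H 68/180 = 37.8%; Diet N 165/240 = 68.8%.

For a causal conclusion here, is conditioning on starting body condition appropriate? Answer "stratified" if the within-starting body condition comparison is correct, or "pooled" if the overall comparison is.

Here starting body condition is a common cause — it drives both which diet a case falls under and the outcome. The crude comparison mixes populations; the stratum-specific rates are the causally relevant ones.
Within each level — good condition: 96.9% vs 79.8%; poor condition: 25.0% vs 16.7% — Diet H is higher every time.

stratified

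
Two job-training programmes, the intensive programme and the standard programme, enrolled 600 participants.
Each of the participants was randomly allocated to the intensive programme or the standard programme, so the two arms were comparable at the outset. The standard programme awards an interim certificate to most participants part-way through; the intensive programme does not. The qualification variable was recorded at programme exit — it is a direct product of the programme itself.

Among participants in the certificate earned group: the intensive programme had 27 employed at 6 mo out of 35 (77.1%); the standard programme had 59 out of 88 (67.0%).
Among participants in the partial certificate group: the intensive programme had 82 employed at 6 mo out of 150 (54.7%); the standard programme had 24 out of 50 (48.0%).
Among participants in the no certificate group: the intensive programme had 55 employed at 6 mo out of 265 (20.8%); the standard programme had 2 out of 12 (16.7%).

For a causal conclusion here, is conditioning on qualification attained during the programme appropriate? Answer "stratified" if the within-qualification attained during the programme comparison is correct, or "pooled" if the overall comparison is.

pooled

the intensive programme is higher inside every qualification attained during the programme stratum but the standard programme is higher in aggregate. Whether to stratify depends on how qualification attained during the programme relates to the programme.
The distribution of qualification attained during the programme is itself part of what the programme does — it is an intermediate outcome. Holding it fixed would remove that part of the effect; the total effect is the pooled difference.
Pooled: the intensive programme 36.4% vs the standard programme 56.7%; the standard programme is higher overall.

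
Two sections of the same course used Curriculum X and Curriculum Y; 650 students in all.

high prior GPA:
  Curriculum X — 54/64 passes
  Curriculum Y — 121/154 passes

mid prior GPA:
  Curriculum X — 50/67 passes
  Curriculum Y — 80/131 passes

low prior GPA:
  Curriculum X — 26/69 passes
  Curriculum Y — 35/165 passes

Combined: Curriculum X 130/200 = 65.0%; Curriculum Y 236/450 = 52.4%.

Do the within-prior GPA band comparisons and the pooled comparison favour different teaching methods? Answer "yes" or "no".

no

Within each prior GPA band level (high prior GPA 84.4% vs 78.6%; mid prior GPA 74.6% vs 61.1%; low prior GPA 37.7% vs 21.2%), Curriculum X has the higher rate every time. Pooled: 65.0% vs 52.4% — Curriculum X has the higher rate overall. They agree.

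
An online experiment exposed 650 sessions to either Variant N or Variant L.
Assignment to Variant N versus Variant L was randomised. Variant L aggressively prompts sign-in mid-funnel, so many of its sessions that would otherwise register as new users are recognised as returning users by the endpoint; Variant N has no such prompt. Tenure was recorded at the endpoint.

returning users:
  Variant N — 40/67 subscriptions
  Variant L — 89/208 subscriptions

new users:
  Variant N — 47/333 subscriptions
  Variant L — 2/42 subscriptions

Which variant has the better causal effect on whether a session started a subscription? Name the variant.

Variant L

The stratified and pooled comparisons disagree (Variant N wins within each user tenure; Variant L wins overall), so the answer turns on the causal role of user tenure.
Stratifying would compare variants among sessions the variants themselves sorted into user tenure groups — a form of selection on an intermediate. The unconditioned pooled rates give the total causal effect.
Pooled: Variant N 21.8% vs Variant L 36.4%; Variant L is higher overall.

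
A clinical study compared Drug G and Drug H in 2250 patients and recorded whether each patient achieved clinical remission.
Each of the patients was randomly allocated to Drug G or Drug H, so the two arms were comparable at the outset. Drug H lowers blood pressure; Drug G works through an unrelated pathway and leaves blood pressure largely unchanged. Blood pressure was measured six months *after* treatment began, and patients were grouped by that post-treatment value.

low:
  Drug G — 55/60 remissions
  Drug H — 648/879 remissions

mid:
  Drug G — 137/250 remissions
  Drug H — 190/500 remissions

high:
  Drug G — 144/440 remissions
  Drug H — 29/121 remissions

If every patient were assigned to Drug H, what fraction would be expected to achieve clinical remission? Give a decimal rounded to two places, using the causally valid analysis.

0.58

The stratified and pooled comparisons disagree (Drug G wins within each blood pressure; Drug H wins overall), so the answer turns on the causal role of blood pressure.
Blood pressure here is a post-treatment variable shaped by the drug; conditioning on it would introduce bias rather than remove it. The overall comparison is the causal one.
So P(outcome | do(Drug H)) is just the pooled rate for Drug H: 867/1500 = 0.578.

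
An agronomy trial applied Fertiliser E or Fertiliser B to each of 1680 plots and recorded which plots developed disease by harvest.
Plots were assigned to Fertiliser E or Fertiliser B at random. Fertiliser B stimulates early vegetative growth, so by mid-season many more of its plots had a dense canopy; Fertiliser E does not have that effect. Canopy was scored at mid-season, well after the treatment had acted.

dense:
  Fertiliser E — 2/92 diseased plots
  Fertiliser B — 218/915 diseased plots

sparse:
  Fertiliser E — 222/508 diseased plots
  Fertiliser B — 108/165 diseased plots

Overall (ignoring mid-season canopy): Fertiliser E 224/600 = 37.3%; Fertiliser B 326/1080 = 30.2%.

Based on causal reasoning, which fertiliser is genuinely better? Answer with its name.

Fertiliser B

Within every mid-season canopy level Fertiliser E has the lower rate, yet pooled Fertiliser B does — Simpson's reversal.
Mid-season canopy is recorded after the fertiliser and is itself shifted by it — it sits on the causal path from fertiliser to outcome. Conditioning on a mediator would strip out part of the effect we want; the pooled comparison gives the total causal effect.
Pooled: Fertiliser E 37.3% vs Fertiliser B 30.2%; Fertiliser B is lower overall.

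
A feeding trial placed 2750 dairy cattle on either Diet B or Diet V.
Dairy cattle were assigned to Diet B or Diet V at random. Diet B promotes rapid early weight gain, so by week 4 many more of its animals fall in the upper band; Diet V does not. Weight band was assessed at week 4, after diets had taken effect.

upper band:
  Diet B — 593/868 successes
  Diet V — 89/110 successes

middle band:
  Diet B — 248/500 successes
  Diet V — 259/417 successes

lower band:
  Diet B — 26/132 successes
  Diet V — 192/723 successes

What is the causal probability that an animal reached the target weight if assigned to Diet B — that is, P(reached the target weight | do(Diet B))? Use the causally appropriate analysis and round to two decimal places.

0.58

Week-4 weight band is downstream of the diet. One should not condition on a consequence of treatment, so the overall rates are the right comparison.
So P(outcome | do(Diet B)) is just the pooled rate for Diet B: 867/1500 = 0.578.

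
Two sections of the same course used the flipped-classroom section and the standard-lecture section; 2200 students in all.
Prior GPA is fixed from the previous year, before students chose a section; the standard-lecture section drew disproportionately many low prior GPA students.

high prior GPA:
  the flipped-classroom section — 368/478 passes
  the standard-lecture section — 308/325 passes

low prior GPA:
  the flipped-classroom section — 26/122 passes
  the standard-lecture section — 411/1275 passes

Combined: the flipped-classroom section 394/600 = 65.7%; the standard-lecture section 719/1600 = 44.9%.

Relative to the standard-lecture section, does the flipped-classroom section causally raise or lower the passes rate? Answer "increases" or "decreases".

decreases

Prior GPA band satisfies the back-door criterion: it is not a descendant of the teaching method, and it blocks the spurious path from teaching method to outcome. Adjusting for it (i.e., using the within-prior GPA band rates) gives the causal effect.
Within each level — high prior GPA: 77.0% vs 94.8%; low prior GPA: 21.3% vs 32.2% — the standard-lecture section is higher every time.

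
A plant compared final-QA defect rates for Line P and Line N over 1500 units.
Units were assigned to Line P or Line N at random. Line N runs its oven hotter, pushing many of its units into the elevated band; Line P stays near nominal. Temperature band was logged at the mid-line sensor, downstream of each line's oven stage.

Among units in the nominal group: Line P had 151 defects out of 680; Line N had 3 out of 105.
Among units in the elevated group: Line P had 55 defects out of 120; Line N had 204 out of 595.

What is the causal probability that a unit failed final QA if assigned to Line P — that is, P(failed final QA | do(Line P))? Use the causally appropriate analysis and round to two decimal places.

0.26

Line N is lower inside every in-process temperature band stratum but Line P is lower in aggregate. Whether to stratify depends on how in-process temperature band relates to the line.
The distribution of in-process temperature band is itself part of what the line does — it is an intermediate outcome. Holding it fixed would remove that part of the effect; the total effect is the pooled difference.
So P(outcome | do(Line P)) is just the pooled rate for Line P: 206/800 = 0.258.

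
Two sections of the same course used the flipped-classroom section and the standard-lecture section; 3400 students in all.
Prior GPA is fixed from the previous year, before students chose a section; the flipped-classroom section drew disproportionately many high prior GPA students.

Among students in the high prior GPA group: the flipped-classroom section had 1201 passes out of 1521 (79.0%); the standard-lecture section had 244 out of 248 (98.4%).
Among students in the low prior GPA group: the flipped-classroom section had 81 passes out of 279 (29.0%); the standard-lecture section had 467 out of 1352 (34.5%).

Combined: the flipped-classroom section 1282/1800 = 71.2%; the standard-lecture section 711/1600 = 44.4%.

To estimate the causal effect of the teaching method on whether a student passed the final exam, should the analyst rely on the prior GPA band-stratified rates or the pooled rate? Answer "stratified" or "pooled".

the standard-lecture section is higher inside every prior GPA band stratum but the flipped-classroom section is higher in aggregate. Whether to stratify depends on how prior GPA band relates to the teaching method.
Prior GPA band satisfies the back-door criterion: it is not a descendant of the teaching method, and it blocks the spurious path from teaching method to outcome. Adjusting for it (i.e., using the within-prior GPA band rates) gives the causal effect.
Within each level — high prior GPA: 79.0% vs 98.4%; low prior GPA: 29.0% vs 34.5% — the standard-lecture section is higher every time.

stratified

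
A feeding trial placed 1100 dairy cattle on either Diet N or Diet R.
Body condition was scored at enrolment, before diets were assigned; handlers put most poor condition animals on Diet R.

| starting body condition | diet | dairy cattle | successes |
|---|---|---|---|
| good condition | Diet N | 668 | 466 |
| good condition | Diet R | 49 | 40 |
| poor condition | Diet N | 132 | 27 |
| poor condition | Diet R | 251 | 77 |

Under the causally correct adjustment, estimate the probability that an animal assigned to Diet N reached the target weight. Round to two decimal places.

Since starting body condition is a pre-existing factor (not a product of the diet) and it affects the outcome on its own, it is a confounder. The stratified rates, not the pooled rate, identify the causal effect.
Standardising Diet N to the population starting body condition mix: 0.652·466/668 + 0.348·27/132 = 0.526.

0.53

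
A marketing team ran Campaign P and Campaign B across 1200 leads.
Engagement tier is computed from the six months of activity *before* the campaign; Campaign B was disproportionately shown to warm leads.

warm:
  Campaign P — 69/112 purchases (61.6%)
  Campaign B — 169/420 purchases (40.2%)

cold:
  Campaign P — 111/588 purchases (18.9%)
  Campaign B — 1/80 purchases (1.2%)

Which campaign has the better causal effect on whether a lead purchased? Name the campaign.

Campaign P

The stratified and pooled comparisons disagree (Campaign P wins within each engagement tier; Campaign B wins overall), so the answer turns on the causal role of engagement tier.
Since engagement tier is a pre-existing factor (not a product of the campaign) and it affects the outcome on its own, it is a confounder. The stratified rates, not the pooled rate, identify the causal effect.
Within each level — warm: 61.6% vs 40.2%; cold: 18.9% vs 1.2% — Campaign P is higher every time.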